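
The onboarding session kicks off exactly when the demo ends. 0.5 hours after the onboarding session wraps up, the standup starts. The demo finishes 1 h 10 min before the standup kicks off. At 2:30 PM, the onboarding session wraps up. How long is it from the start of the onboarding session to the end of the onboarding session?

40 minutes

The standup starts at 2:30 PM + 30 min = 3:00 PM.
The demo ends at 3:00 PM − 70 min = 1:50 PM.
So the onboarding session starts at 1:50 PM.
From 1:50 PM to 2:30 PM is 40 minutes.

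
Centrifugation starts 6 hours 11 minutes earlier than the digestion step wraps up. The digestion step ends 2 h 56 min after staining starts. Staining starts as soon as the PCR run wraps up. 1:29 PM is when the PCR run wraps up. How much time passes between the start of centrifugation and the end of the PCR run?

Staining starts at 1:29 PM.
The digestion step ends at 1:29 PM + 176 min = 4:25 PM.
Centrifugation starts at 4:25 PM − 371 min = 10:14 AM.
From 10:14 AM to 1:29 PM is 3 hours 15 minutes.

3 hours 15 minutes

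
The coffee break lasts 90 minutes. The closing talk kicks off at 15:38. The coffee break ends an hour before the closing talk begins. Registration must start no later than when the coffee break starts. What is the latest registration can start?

13:08

The coffee break ends at 15:38 − 60 min = 14:38.
The coffee break starts at 14:38 − 90 min = 13:08.
Registration is bounded by the coffee break, so the latest it can start is 13:08.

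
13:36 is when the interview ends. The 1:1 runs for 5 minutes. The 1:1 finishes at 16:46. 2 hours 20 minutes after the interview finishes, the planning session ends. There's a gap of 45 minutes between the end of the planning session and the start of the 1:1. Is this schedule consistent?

The planning session ends at 13:36 + 140 min = 15:56.
The 1:1 starts at 15:56 + 45 min = 16:41.
The 1:1 ends at 16:41 + 5 min = 16:46.
That matches the stated 16:46, so the schedule is consistent.

Yes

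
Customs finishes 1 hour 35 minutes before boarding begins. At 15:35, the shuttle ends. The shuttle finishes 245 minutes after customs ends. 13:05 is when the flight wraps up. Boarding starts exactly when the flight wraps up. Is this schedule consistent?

Yes

Boarding starts at 13:05.
Customs ends at 13:05 − 95 min = 11:30.
The shuttle ends at 11:30 + 245 min = 15:35.
That matches the stated 15:35, so the schedule is consistent.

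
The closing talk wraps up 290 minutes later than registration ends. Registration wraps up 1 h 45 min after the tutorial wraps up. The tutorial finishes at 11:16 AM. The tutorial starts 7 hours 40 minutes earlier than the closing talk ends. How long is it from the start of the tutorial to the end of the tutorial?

Registration ends at 11:16 AM + 105 min = 1:01 PM.
The closing talk ends at 1:01 PM + 290 min = 5:51 PM.
The tutorial starts at 5:51 PM − 460 min = 10:11 AM.
From 10:11 AM to 11:16 AM is 1 h 5 min.

1 h 5 min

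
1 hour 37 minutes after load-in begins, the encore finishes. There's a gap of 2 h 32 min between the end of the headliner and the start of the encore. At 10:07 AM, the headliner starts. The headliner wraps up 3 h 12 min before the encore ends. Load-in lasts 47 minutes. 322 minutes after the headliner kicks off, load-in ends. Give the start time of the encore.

Load-in ends at 10:07 AM + 322 min = 3:29 PM.
Load-in starts at 3:29 PM − 47 min = 2:42 PM.
The encore ends at 2:42 PM + 97 min = 4:19 PM.
The headliner ends at 4:19 PM − 192 min = 1:07 PM.
The encore starts at 1:07 PM + 152 min = 3:39 PM.

3:39 PM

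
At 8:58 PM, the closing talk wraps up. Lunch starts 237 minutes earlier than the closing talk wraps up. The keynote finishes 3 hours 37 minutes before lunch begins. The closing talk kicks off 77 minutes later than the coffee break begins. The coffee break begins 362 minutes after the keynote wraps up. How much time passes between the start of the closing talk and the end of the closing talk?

Lunch starts at 8:58 PM − 237 min = 5:01 PM.
The keynote ends at 5:01 PM − 217 min = 1:24 PM.
The coffee break starts at 1:24 PM + 362 min = 7:26 PM.
The closing talk starts at 7:26 PM + 77 min = 8:43 PM.
From 8:43 PM to 8:58 PM is 15 minutes.

15 minutes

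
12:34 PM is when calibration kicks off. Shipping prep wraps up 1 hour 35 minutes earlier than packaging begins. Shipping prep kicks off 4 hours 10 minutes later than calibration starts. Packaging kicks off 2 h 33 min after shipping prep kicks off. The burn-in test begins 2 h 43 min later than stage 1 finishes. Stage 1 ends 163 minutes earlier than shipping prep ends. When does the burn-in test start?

Shipping prep starts at 12:34 PM + 250 min = 4:44 PM.
Packaging starts at 4:44 PM + 153 min = 7:17 PM.
Shipping prep ends at 7:17 PM − 95 min = 5:42 PM.
Stage 1 ends at 5:42 PM − 163 min = 2:59 PM.
The burn-in test starts at 2:59 PM + 163 min = 5:42 PM.

5:42 PM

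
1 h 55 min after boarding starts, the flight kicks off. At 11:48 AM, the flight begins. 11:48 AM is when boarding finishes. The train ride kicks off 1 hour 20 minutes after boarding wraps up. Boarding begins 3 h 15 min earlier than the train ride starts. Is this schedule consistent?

Yes

The train ride starts at 11:48 AM + 80 min = 1:08 PM.
Boarding starts at 1:08 PM − 195 min = 9:53 AM.
The flight starts at 9:53 AM + 115 min = 11:48 AM.
That matches the stated 11:48 AM, so the schedule is consistent.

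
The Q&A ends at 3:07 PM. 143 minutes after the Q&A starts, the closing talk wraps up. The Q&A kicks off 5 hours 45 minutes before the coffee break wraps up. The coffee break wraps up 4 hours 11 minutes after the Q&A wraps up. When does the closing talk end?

3:56 PM

The coffee break ends at 3:07 PM + 251 min = 7:18 PM.
The Q&A starts at 7:18 PM − 345 min = 1:33 PM.
The closing talk ends at 1:33 PM + 143 min = 3:56 PM.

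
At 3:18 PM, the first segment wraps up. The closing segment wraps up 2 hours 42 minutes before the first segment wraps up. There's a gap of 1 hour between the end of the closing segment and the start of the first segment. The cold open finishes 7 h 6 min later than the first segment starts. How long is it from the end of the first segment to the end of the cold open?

The closing segment ends at 3:18 PM − 162 min = 12:36 PM.
The first segment starts at 12:36 PM + 60 min = 1:36 PM.
The cold open ends at 1:36 PM + 426 min = 8:42 PM.
From 3:18 PM to 8:42 PM is 5 h 24 min.

5 h 24 min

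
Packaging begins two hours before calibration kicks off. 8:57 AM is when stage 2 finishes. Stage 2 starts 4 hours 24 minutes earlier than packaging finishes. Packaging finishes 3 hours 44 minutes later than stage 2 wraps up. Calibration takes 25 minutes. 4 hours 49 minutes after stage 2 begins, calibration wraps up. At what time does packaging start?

10:41 AM

Packaging ends at 8:57 AM + 224 min = 12:41 PM.
Stage 2 starts at 12:41 PM − 264 min = 8:17 AM.
Calibration ends at 8:17 AM + 289 min = 1:06 PM.
Calibration starts at 1:06 PM − 25 min = 12:41 PM.
Packaging starts at 12:41 PM − 120 min = 10:41 AM.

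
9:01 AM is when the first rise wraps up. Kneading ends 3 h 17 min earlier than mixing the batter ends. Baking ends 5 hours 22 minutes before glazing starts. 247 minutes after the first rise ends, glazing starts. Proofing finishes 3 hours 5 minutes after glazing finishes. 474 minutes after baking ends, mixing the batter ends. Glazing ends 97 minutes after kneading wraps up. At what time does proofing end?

5:05 PM

Glazing starts at 9:01 AM + 247 min = 1:08 PM.
Baking ends at 1:08 PM − 322 min = 7:46 AM.
Mixing the batter ends at 7:46 AM + 474 min = 3:40 PM.
Kneading ends at 3:40 PM − 197 min = 12:23 PM.
Glazing ends at 12:23 PM + 97 min = 2:00 PM.
Proofing ends at 2:00 PM + 185 min = 5:05 PM.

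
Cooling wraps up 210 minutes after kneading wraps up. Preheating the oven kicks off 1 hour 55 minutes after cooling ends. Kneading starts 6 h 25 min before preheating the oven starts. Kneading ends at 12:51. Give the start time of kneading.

11:51

Cooling ends at 12:51 + 210 min = 16:21.
Preheating the oven starts at 16:21 + 115 min = 18:16.
Kneading starts at 18:16 − 385 min = 11:51.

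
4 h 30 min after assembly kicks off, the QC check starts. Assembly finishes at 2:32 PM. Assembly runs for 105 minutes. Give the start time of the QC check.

5:17 PM

Assembly starts at 2:32 PM − 105 min = 12:47 PM.
The QC check starts at 12:47 PM + 270 min = 5:17 PM.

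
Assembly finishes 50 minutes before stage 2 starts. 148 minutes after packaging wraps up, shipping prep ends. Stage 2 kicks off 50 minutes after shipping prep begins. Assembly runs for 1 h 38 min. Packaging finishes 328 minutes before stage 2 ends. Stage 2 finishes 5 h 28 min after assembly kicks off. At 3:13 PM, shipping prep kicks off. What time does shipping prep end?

Stage 2 starts at 3:13 PM + 50 min = 4:03 PM.
Assembly ends at 4:03 PM − 50 min = 3:13 PM.
Assembly starts at 3:13 PM − 98 min = 1:35 PM.
Stage 2 ends at 1:35 PM + 328 min = 7:03 PM.
Packaging ends at 7:03 PM − 328 min = 1:35 PM.
Shipping prep ends at 1:35 PM + 148 min = 4:03 PM.

4:03 PM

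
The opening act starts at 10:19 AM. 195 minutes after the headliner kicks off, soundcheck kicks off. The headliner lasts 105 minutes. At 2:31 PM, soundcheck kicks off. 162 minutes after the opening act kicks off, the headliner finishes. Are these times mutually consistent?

The headliner ends at 10:19 AM + 162 min = 1:01 PM.
The headliner starts at 1:01 PM − 105 min = 11:16 AM.
Soundcheck starts at 11:16 AM + 195 min = 2:31 PM.
That matches the stated 2:31 PM, so the schedule is consistent.

Yes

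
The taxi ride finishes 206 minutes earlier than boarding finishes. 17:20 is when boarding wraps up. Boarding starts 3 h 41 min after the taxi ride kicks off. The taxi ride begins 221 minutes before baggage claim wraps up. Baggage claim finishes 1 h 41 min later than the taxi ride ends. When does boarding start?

The taxi ride ends at 17:20 − 206 min = 13:54.
Baggage claim ends at 13:54 + 101 min = 15:35.
The taxi ride starts at 15:35 − 221 min = 11:54.
Boarding starts at 11:54 + 221 min = 15:35.

15:35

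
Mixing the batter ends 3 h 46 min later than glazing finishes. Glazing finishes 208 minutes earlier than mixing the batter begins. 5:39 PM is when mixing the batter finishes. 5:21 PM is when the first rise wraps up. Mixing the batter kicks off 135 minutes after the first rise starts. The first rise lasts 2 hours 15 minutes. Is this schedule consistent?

Yes

The first rise starts at 5:21 PM − 135 min = 3:06 PM.
Mixing the batter starts at 3:06 PM + 135 min = 5:21 PM.
Glazing ends at 5:21 PM − 208 min = 1:53 PM.
Mixing the batter ends at 1:53 PM + 226 min = 5:39 PM.
That matches the stated 5:39 PM, so the schedule is consistent.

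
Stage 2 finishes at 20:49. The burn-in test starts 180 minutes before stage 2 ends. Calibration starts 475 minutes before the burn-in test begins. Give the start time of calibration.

The burn-in test starts at 20:49 − 180 min = 17:49.
Calibration starts at 17:49 − 475 min = 09:54.

09:54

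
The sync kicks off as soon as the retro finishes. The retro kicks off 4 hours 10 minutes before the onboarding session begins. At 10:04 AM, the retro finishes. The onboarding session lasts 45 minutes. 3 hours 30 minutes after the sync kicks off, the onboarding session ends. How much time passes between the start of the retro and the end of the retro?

The sync starts at 10:04 AM.
The onboarding session ends at 10:04 AM + 210 min = 1:34 PM.
The onboarding session starts at 1:34 PM − 45 min = 12:49 PM.
The retro starts at 12:49 PM − 250 min = 8:39 AM.
From 8:39 AM to 10:04 AM is 85 minutes.

85 minutes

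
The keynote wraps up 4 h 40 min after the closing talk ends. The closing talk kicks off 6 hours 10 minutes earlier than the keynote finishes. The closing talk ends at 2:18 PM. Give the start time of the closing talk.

The keynote ends at 2:18 PM + 280 min = 6:58 PM.
The closing talk starts at 6:58 PM − 370 min = 12:48 PM.

12:48 PM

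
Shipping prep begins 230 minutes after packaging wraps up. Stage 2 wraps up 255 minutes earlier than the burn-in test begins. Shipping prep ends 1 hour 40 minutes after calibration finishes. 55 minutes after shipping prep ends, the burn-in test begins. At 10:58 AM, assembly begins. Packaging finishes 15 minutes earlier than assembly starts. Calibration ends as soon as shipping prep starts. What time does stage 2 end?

12:53 PM

Packaging ends at 10:58 AM − 15 min = 10:43 AM.
Shipping prep starts at 10:43 AM + 230 min = 2:33 PM.
So calibration ends at 2:33 PM.
Shipping prep ends at 2:33 PM + 100 min = 4:13 PM.
The burn-in test starts at 4:13 PM + 55 min = 5:08 PM.
Stage 2 ends at 5:08 PM − 255 min = 12:53 PM.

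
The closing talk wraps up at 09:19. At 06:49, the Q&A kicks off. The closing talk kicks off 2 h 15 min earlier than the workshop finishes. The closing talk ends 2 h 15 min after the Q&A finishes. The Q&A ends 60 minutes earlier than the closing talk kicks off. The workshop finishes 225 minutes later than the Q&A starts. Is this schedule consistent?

No

The workshop ends at 06:49 + 225 min = 10:34.
The closing talk starts at 10:34 − 135 min = 08:19.
The Q&A ends at 08:19 − 60 min = 07:19.
The closing talk ends at 07:19 + 135 min = 09:34.
But the closing talk is also said to end at 09:19 — a 15-minute conflict.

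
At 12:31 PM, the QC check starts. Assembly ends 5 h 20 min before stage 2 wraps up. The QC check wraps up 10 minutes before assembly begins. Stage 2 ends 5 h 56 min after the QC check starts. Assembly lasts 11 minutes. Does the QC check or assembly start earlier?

the QC check

Stage 2 ends at 12:31 PM + 356 min = 6:27 PM.
Assembly ends at 6:27 PM − 320 min = 1:07 PM.
Assembly starts at 1:07 PM − 11 min = 12:56 PM.
The QC check starts at 12:31 PM and assembly starts at 12:56 PM, so the QC check is first.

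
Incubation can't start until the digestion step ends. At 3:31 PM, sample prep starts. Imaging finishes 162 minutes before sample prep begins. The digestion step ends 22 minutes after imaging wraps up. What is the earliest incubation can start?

1:11 PM

Imaging ends at 3:31 PM − 162 min = 12:49 PM.
The digestion step ends at 12:49 PM + 22 min = 1:11 PM.
Incubation is bounded by the digestion step, so the earliest it can start is 1:11 PM.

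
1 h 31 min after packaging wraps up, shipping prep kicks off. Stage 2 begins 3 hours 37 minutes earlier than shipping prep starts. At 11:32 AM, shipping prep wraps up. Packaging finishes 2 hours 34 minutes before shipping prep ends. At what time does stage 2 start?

6:52 AM

Packaging ends at 11:32 AM − 154 min = 8:58 AM.
Shipping prep starts at 8:58 AM + 91 min = 10:29 AM.
Stage 2 starts at 10:29 AM − 217 min = 6:52 AM.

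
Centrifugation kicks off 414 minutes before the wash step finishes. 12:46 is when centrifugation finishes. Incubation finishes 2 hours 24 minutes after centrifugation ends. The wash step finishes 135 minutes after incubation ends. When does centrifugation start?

10:31

Incubation ends at 12:46 + 144 min = 15:10.
The wash step ends at 15:10 + 135 min = 17:25.
Centrifugation starts at 17:25 − 414 min = 10:31.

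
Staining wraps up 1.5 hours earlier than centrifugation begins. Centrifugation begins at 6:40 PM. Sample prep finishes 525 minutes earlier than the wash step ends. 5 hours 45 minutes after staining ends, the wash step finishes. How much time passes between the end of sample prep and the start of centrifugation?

Staining ends at 6:40 PM − 90 min = 5:10 PM.
The wash step ends at 5:10 PM + 345 min = 10:55 PM.
Sample prep ends at 10:55 PM − 525 min = 2:10 PM.
From 2:10 PM to 6:40 PM is 4.5 hours.

4.5 hours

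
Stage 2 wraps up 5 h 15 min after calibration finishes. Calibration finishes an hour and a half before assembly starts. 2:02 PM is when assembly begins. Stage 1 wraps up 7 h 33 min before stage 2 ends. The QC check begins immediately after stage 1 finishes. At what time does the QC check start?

Calibration ends at 2:02 PM − 90 min = 12:32 PM.
Stage 2 ends at 12:32 PM + 315 min = 5:47 PM.
Stage 1 ends at 5:47 PM − 453 min = 10:14 AM.
So the QC check starts at 10:14 AM.

10:14 AM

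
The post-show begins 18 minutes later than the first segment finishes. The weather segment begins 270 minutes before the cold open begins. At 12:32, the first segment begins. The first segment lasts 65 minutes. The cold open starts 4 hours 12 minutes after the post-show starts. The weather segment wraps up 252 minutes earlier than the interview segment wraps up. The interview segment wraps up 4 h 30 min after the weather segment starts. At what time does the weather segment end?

The first segment ends at 12:32 + 65 min = 13:37.
The post-show starts at 13:37 + 18 min = 13:55.
The cold open starts at 13:55 + 252 min = 18:07.
The weather segment starts at 18:07 − 270 min = 13:37.
The interview segment ends at 13:37 + 270 min = 18:07.
The weather segment ends at 18:07 − 252 min = 13:55.

13:55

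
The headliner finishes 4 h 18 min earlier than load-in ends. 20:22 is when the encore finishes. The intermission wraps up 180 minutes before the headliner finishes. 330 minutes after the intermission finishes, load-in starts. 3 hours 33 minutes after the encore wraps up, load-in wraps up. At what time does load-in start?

Load-in ends at 20:22 + 213 min = 23:55.
The headliner ends at 23:55 − 258 min = 19:37.
The intermission ends at 19:37 − 180 min = 16:37.
Load-in starts at 16:37 + 330 min = 22:07.

22:07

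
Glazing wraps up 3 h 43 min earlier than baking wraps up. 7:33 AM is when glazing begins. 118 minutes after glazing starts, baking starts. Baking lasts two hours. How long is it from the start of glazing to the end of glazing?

15 minutes

Baking starts at 7:33 AM + 118 min = 9:31 AM.
Baking ends at 9:31 AM + 120 min = 11:31 AM.
Glazing ends at 11:31 AM − 223 min = 7:48 AM.
From 7:33 AM to 7:48 AM is 15 minutes.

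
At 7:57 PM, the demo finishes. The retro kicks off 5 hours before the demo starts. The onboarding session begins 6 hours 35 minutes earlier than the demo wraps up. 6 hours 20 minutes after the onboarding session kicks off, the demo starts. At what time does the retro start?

The onboarding session starts at 7:57 PM − 395 min = 1:22 PM.
The demo starts at 1:22 PM + 380 min = 7:42 PM.
The retro starts at 7:42 PM − 300 min = 2:42 PM.

2:42 PM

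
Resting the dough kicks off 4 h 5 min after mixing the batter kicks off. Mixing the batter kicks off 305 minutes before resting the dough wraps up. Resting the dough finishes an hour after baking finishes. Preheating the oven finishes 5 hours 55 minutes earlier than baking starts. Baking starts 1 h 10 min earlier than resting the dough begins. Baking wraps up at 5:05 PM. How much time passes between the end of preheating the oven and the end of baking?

Resting the dough ends at 5:05 PM + 60 min = 6:05 PM.
Mixing the batter starts at 6:05 PM − 305 min = 1:00 PM.
Resting the dough starts at 1:00 PM + 245 min = 5:05 PM.
Baking starts at 5:05 PM − 70 min = 3:55 PM.
Preheating the oven ends at 3:55 PM − 355 min = 10:00 AM.
From 10:00 AM to 5:05 PM is 7 h 5 min.

7 h 5 min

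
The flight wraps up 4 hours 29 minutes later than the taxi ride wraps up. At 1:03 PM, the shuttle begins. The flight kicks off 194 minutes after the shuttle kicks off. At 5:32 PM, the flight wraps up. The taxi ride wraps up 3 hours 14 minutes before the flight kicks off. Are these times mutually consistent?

The flight starts at 1:03 PM + 194 min = 4:17 PM.
The taxi ride ends at 4:17 PM − 194 min = 1:03 PM.
The flight ends at 1:03 PM + 269 min = 5:32 PM.
That matches the stated 5:32 PM, so the schedule is consistent.

Yes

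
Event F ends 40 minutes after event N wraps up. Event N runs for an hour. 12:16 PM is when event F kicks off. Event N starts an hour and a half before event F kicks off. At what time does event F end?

12:26 PM

Event N starts at 12:16 PM − 90 min = 10:46 AM.
Event N ends at 10:46 AM + 60 min = 11:46 AM.
Event F ends at 11:46 AM + 40 min = 12:26 PM.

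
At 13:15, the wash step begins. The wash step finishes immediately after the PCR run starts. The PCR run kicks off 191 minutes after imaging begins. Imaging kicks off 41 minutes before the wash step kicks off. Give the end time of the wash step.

15:45

Imaging starts at 13:15 − 41 min = 12:34.
The PCR run starts at 12:34 + 191 min = 15:45.
So the wash step ends at 15:45.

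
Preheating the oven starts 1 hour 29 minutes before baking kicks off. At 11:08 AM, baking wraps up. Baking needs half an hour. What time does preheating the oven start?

Baking starts at 11:08 AM − 30 min = 10:38 AM.
Preheating the oven starts at 10:38 AM − 89 min = 9:09 AM.

9:09 AM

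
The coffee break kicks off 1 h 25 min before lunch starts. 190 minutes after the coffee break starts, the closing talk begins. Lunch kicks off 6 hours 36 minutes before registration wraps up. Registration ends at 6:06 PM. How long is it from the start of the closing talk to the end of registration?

Lunch starts at 6:06 PM − 396 min = 11:30 AM.
The coffee break starts at 11:30 AM − 85 min = 10:05 AM.
The closing talk starts at 10:05 AM + 190 min = 1:15 PM.
From 1:15 PM to 6:06 PM is 4 hours 51 minutes.

4 hours 51 minutes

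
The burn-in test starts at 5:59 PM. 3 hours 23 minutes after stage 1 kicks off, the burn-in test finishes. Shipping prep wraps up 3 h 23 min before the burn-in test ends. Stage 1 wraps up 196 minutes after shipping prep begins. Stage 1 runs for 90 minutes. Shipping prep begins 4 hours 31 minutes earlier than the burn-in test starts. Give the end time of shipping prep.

3:14 PM

Shipping prep starts at 5:59 PM − 271 min = 1:28 PM.
Stage 1 ends at 1:28 PM + 196 min = 4:44 PM.
Stage 1 starts at 4:44 PM − 90 min = 3:14 PM.
The burn-in test ends at 3:14 PM + 203 min = 6:37 PM.
Shipping prep ends at 6:37 PM − 203 min = 3:14 PM.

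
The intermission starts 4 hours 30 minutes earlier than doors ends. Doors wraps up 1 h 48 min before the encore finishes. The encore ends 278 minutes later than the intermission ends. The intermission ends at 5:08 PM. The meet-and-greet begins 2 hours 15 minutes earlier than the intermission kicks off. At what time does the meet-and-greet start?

1:13 PM

The encore ends at 5:08 PM + 278 min = 9:46 PM.
Doors ends at 9:46 PM − 108 min = 7:58 PM.
The intermission starts at 7:58 PM − 270 min = 3:28 PM.
The meet-and-greet starts at 3:28 PM − 135 min = 1:13 PM.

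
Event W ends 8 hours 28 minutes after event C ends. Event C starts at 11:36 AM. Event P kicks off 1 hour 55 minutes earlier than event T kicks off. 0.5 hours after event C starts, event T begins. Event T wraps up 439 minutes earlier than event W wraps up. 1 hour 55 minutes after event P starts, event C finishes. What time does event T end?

1:15 PM

Event T starts at 11:36 AM + 30 min = 12:06 PM.
Event P starts at 12:06 PM − 115 min = 10:11 AM.
Event C ends at 10:11 AM + 115 min = 12:06 PM.
Event W ends at 12:06 PM + 508 min = 8:34 PM.
Event T ends at 8:34 PM − 439 min = 1:15 PM.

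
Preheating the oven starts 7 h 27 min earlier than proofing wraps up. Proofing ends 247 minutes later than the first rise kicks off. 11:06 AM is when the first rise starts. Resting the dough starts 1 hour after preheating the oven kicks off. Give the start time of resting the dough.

8:46 AM

Proofing ends at 11:06 AM + 247 min = 3:13 PM.
Preheating the oven starts at 3:13 PM − 447 min = 7:46 AM.
Resting the dough starts at 7:46 AM + 60 min = 8:46 AM.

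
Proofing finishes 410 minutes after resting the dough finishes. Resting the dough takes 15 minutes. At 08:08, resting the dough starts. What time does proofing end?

Resting the dough ends at 08:08 + 15 min = 08:23.
Proofing ends at 08:23 + 410 min = 15:13.

15:13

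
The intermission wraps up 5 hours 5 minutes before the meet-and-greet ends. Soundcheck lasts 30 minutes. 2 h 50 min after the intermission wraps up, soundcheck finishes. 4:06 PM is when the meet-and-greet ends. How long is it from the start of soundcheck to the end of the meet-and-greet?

The intermission ends at 4:06 PM − 305 min = 11:01 AM.
Soundcheck ends at 11:01 AM + 170 min = 1:51 PM.
Soundcheck starts at 1:51 PM − 30 min = 1:21 PM.
From 1:21 PM to 4:06 PM is 165 minutes.

165 minutes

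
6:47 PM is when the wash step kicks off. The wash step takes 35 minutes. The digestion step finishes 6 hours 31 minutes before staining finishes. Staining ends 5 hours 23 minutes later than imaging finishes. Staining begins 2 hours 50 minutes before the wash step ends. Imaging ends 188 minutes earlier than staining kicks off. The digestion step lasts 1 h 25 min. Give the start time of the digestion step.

10:51 AM

The wash step ends at 6:47 PM + 35 min = 7:22 PM.
Staining starts at 7:22 PM − 170 min = 4:32 PM.
Imaging ends at 4:32 PM − 188 min = 1:24 PM.
Staining ends at 1:24 PM + 323 min = 6:47 PM.
The digestion step ends at 6:47 PM − 391 min = 12:16 PM.
The digestion step starts at 12:16 PM − 85 min = 10:51 AM.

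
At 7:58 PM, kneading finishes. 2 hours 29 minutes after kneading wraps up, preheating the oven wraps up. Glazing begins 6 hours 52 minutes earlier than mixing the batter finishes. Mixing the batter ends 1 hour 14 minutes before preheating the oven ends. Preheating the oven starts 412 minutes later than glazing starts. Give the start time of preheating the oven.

Preheating the oven ends at 7:58 PM + 149 min = 10:27 PM.
Mixing the batter ends at 10:27 PM − 74 min = 9:13 PM.
Glazing starts at 9:13 PM − 412 min = 2:21 PM.
Preheating the oven starts at 2:21 PM + 412 min = 9:13 PM.

9:13 PM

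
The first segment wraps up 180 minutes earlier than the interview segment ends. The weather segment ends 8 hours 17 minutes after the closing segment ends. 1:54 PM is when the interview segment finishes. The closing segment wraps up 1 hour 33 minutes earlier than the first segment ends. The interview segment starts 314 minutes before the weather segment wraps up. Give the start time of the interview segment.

12:24 PM

The first segment ends at 1:54 PM − 180 min = 10:54 AM.
The closing segment ends at 10:54 AM − 93 min = 9:21 AM.
The weather segment ends at 9:21 AM + 497 min = 5:38 PM.
The interview segment starts at 5:38 PM − 314 min = 12:24 PM.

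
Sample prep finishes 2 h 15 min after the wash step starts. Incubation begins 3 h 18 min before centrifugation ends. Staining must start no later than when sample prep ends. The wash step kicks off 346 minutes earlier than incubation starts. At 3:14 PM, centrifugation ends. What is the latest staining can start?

Incubation starts at 3:14 PM − 198 min = 11:56 AM.
The wash step starts at 11:56 AM − 346 min = 6:10 AM.
Sample prep ends at 6:10 AM + 135 min = 8:25 AM.
Staining is bounded by sample prep, so the latest it can start is 8:25 AM.

8:25 AM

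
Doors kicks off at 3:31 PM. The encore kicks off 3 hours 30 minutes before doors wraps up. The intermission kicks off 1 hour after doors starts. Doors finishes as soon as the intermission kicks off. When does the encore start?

1:01 PM

The intermission starts at 3:31 PM + 60 min = 4:31 PM.
So doors ends at 4:31 PM.
The encore starts at 4:31 PM − 210 min = 1:01 PM.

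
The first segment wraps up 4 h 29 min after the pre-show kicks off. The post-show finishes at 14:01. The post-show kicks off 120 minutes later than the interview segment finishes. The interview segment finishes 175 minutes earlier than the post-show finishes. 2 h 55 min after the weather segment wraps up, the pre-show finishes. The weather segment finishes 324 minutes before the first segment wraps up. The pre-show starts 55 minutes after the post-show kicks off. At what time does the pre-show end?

16:01

The interview segment ends at 14:01 − 175 min = 11:06.
The post-show starts at 11:06 + 120 min = 13:06.
The pre-show starts at 13:06 + 55 min = 14:01.
The first segment ends at 14:01 + 269 min = 18:30.
The weather segment ends at 18:30 − 324 min = 13:06.
The pre-show ends at 13:06 + 175 min = 16:01.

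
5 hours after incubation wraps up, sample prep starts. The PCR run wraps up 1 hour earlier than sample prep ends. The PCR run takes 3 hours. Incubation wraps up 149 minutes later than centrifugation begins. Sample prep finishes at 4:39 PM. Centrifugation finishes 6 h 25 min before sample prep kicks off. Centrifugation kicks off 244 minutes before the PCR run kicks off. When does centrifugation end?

9:39 AM

The PCR run ends at 4:39 PM − 60 min = 3:39 PM.
The PCR run starts at 3:39 PM − 180 min = 12:39 PM.
Centrifugation starts at 12:39 PM − 244 min = 8:35 AM.
Incubation ends at 8:35 AM + 149 min = 11:04 AM.
Sample prep starts at 11:04 AM + 300 min = 4:04 PM.
Centrifugation ends at 4:04 PM − 385 min = 9:39 AM.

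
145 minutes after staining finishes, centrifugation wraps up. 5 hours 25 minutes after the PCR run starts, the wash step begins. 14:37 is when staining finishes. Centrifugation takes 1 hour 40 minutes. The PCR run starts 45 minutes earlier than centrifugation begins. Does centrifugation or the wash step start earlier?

centrifugation

Centrifugation ends at 14:37 + 145 min = 17:02.
Centrifugation starts at 17:02 − 100 min = 15:22.
The PCR run starts at 15:22 − 45 min = 14:37.
The wash step starts at 14:37 + 325 min = 20:02.
Centrifugation starts at 15:22 and the wash step starts at 20:02, so centrifugation is first.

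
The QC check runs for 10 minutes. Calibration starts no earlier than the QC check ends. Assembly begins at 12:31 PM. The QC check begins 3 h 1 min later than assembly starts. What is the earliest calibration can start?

The QC check starts at 12:31 PM + 181 min = 3:32 PM.
The QC check ends at 3:32 PM + 10 min = 3:42 PM.
Calibration is bounded by the QC check, so the earliest it can start is 3:42 PM.

3:42 PM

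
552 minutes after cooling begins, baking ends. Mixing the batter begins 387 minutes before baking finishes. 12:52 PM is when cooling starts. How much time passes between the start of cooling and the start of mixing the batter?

2 h 45 min

Baking ends at 12:52 PM + 552 min = 10:04 PM.
Mixing the batter starts at 10:04 PM − 387 min = 3:37 PM.
From 12:52 PM to 3:37 PM is 2 h 45 min.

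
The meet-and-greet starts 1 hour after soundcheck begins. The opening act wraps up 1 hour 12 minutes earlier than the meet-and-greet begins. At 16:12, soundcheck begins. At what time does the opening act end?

16:00

The meet-and-greet starts at 16:12 + 60 min = 17:12.
The opening act ends at 17:12 − 72 min = 16:00.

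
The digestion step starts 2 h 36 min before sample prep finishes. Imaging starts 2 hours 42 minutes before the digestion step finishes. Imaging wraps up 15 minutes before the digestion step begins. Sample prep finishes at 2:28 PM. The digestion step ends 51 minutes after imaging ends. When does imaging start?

9:46 AM

The digestion step starts at 2:28 PM − 156 min = 11:52 AM.
Imaging ends at 11:52 AM − 15 min = 11:37 AM.
The digestion step ends at 11:37 AM + 51 min = 12:28 PM.
Imaging starts at 12:28 PM − 162 min = 9:46 AM.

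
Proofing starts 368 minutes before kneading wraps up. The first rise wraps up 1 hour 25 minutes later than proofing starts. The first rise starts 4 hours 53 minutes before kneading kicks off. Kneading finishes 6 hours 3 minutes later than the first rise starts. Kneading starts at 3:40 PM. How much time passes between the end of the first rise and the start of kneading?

The first rise starts at 3:40 PM − 293 min = 10:47 AM.
Kneading ends at 10:47 AM + 363 min = 4:50 PM.
Proofing starts at 4:50 PM − 368 min = 10:42 AM.
The first rise ends at 10:42 AM + 85 min = 12:07 PM.
From 12:07 PM to 3:40 PM is 213 minutes.

213 minutes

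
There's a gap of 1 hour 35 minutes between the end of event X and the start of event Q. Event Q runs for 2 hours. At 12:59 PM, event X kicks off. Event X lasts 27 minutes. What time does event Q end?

Event X ends at 12:59 PM + 27 min = 1:26 PM.
Event Q starts at 1:26 PM + 95 min = 3:01 PM.
Event Q ends at 3:01 PM + 120 min = 5:01 PM.

5:01 PM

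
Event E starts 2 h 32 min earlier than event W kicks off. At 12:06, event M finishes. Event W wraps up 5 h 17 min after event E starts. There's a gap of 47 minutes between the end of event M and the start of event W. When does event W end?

15:38

Event W starts at 12:06 + 47 min = 12:53.
Event E starts at 12:53 − 152 min = 10:21.
Event W ends at 10:21 + 317 min = 15:38.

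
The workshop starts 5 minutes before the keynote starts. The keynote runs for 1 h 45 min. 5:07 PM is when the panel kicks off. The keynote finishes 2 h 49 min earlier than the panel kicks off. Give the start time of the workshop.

The keynote ends at 5:07 PM − 169 min = 2:18 PM.
The keynote starts at 2:18 PM − 105 min = 12:33 PM.
The workshop starts at 12:33 PM − 5 min = 12:28 PM.

12:28 PM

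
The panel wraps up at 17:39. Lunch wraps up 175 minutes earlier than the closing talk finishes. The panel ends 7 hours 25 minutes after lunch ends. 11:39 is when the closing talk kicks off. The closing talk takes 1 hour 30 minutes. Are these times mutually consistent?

The closing talk ends at 11:39 + 90 min = 13:09.
Lunch ends at 13:09 − 175 min = 10:14.
The panel ends at 10:14 + 445 min = 17:39.
That matches the stated 17:39, so the schedule is consistent.

Yes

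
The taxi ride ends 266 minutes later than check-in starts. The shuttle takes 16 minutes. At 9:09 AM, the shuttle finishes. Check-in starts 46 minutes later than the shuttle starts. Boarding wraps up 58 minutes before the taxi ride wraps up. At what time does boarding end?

The shuttle starts at 9:09 AM − 16 min = 8:53 AM.
Check-in starts at 8:53 AM + 46 min = 9:39 AM.
The taxi ride ends at 9:39 AM + 266 min = 2:05 PM.
Boarding ends at 2:05 PM − 58 min = 1:07 PM.

1:07 PM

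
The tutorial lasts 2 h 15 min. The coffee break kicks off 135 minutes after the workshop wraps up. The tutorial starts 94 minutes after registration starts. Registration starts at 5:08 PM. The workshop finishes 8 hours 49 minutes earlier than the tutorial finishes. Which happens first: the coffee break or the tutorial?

the coffee break

The tutorial starts at 5:08 PM + 94 min = 6:42 PM.
The tutorial ends at 6:42 PM + 135 min = 8:57 PM.
The workshop ends at 8:57 PM − 529 min = 12:08 PM.
The coffee break starts at 12:08 PM + 135 min = 2:23 PM.
The coffee break starts at 2:23 PM and the tutorial starts at 6:42 PM, so the coffee break is first.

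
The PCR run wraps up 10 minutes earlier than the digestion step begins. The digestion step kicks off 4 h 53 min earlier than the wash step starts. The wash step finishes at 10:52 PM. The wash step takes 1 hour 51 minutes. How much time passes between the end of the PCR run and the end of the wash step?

The wash step starts at 10:52 PM − 111 min = 9:01 PM.
The digestion step starts at 9:01 PM − 293 min = 4:08 PM.
The PCR run ends at 4:08 PM − 10 min = 3:58 PM.
From 3:58 PM to 10:52 PM is 6 h 54 min.

6 h 54 min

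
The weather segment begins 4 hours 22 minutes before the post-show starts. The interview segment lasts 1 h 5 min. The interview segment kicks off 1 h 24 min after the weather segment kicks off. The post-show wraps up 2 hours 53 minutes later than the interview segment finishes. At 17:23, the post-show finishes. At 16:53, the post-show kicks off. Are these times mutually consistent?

No

The weather segment starts at 16:53 − 262 min = 12:31.
The interview segment starts at 12:31 + 84 min = 13:55.
The interview segment ends at 13:55 + 65 min = 15:00.
The post-show ends at 15:00 + 173 min = 17:53.
But the post-show is also said to end at 17:23 — a 30-minute conflict.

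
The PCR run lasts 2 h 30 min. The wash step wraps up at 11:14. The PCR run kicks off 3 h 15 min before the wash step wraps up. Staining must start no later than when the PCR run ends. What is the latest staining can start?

The PCR run starts at 11:14 − 195 min = 07:59.
The PCR run ends at 07:59 + 150 min = 10:29.
Staining is bounded by the PCR run, so the latest it can start is 10:29.

10:29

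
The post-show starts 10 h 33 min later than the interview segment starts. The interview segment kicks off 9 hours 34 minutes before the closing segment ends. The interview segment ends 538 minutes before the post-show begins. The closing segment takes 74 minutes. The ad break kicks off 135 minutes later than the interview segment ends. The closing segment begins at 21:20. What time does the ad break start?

16:50

The closing segment ends at 21:20 + 74 min = 22:34.
The interview segment starts at 22:34 − 574 min = 13:00.
The post-show starts at 13:00 + 633 min = 23:33.
The interview segment ends at 23:33 − 538 min = 14:35.
The ad break starts at 14:35 + 135 min = 16:50.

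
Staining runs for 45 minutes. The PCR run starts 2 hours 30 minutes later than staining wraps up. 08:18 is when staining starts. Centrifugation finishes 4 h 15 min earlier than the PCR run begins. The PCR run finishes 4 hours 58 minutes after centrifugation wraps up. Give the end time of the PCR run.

12:16

Staining ends at 08:18 + 45 min = 09:03.
The PCR run starts at 09:03 + 150 min = 11:33.
Centrifugation ends at 11:33 − 255 min = 07:18.
The PCR run ends at 07:18 + 298 min = 12:16.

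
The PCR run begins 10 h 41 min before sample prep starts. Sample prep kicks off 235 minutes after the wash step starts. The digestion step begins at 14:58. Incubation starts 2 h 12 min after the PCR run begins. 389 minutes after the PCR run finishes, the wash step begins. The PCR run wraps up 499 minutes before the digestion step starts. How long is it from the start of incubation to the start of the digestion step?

The PCR run ends at 14:58 − 499 min = 06:39.
The wash step starts at 06:39 + 389 min = 13:08.
Sample prep starts at 13:08 + 235 min = 17:03.
The PCR run starts at 17:03 − 641 min = 06:22.
Incubation starts at 06:22 + 132 min = 08:34.
From 08:34 to 14:58 is 6 h 24 min.

6 h 24 min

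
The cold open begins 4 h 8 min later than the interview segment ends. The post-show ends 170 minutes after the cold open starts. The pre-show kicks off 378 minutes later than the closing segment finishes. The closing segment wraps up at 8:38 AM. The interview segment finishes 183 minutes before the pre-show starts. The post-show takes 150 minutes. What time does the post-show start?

The pre-show starts at 8:38 AM + 378 min = 2:56 PM.
The interview segment ends at 2:56 PM − 183 min = 11:53 AM.
The cold open starts at 11:53 AM + 248 min = 4:01 PM.
The post-show ends at 4:01 PM + 170 min = 6:51 PM.
The post-show starts at 6:51 PM − 150 min = 4:21 PM.

4:21 PM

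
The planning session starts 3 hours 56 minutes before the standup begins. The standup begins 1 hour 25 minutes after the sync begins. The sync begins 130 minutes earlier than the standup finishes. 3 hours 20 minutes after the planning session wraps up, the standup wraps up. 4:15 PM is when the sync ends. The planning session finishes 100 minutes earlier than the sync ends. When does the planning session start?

The planning session ends at 4:15 PM − 100 min = 2:35 PM.
The standup ends at 2:35 PM + 200 min = 5:55 PM.
The sync starts at 5:55 PM − 130 min = 3:45 PM.
The standup starts at 3:45 PM + 85 min = 5:10 PM.
The planning session starts at 5:10 PM − 236 min = 1:14 PM.

1:14 PM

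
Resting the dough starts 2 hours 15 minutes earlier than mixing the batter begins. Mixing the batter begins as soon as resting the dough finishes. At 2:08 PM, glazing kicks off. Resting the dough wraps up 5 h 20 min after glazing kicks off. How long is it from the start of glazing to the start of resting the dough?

Resting the dough ends at 2:08 PM + 320 min = 7:28 PM.
So mixing the batter starts at 7:28 PM.
Resting the dough starts at 7:28 PM − 135 min = 5:13 PM.
From 2:08 PM to 5:13 PM is 3 hours 5 minutes.

3 hours 5 minutes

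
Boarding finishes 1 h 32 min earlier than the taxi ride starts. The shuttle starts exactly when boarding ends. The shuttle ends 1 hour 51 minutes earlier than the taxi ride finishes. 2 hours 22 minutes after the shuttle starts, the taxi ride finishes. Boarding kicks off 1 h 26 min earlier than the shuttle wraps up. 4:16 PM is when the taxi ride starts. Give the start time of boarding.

1:49 PM

Boarding ends at 4:16 PM − 92 min = 2:44 PM.
So the shuttle starts at 2:44 PM.
The taxi ride ends at 2:44 PM + 142 min = 5:06 PM.
The shuttle ends at 5:06 PM − 111 min = 3:15 PM.
Boarding starts at 3:15 PM − 86 min = 1:49 PM.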